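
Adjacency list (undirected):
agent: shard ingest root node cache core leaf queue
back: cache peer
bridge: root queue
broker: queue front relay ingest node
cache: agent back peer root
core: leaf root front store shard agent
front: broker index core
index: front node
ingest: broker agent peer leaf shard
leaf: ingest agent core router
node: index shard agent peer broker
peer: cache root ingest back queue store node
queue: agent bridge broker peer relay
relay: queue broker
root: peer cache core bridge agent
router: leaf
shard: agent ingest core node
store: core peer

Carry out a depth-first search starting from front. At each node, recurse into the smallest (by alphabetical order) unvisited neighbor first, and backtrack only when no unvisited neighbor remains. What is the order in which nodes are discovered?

front, broker, ingest, agent, cache, back, peer, node, index, shard, core, leaf, router, root, bridge, queue, relay, store

Visit front
front → broker
broker → ingest
ingest → agent
agent → cache
cache → back
back → peer
peer → node
node → index
node → shard
shard → core
core → leaf
leaf → router
core → root
root → bridge
bridge → queue
queue → relay
core → store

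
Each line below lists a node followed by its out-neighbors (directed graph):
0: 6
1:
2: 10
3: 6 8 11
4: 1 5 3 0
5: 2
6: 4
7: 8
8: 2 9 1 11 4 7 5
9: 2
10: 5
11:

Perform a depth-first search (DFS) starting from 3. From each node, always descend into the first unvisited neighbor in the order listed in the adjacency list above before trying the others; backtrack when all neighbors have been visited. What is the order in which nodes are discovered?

Visit 3
3 → 6
6 → 4
4 → 1
4 → 5
5 → 2
2 → 10
4 → 0
3 → 8
8 → 9
8 → 11
8 → 7

3, 6, 4, 1, 5, 2, 10, 0, 8, 9, 11, 7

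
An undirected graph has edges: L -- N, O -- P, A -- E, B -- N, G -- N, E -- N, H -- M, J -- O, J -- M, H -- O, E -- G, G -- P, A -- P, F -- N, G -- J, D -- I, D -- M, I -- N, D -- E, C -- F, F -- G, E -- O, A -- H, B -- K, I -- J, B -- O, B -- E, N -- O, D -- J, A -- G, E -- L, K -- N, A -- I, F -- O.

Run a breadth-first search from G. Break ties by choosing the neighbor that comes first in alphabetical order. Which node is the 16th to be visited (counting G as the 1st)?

Visit G; enqueue A, E, F, J, N, P → queue [A, E, F, J, N, P]
Visit A; enqueue H, I → queue [E, F, J, N, P, H, I]
Visit E; enqueue B, D, L, O → queue [F, J, N, P, H, I, B, D, L, O]
Visit F; enqueue C → queue [J, N, P, H, I, B, D, L, O, C]
Visit J; enqueue M → queue [N, P, H, I, B, D, L, O, C, M]
Visit N; enqueue K → queue [P, H, I, B, D, L, O, C, M, K]
Visit P → queue [H, I, B, D, L, O, C, M, K]
Visit H → queue [I, B, D, L, O, C, M, K]
Visit I → queue [B, D, L, O, C, M, K]
Visit B → queue [D, L, O, C, M, K]
Visit D → queue [L, O, C, M, K]
Visit L → queue [O, C, M, K]
Visit O → queue [C, M, K]
Visit C → queue [M, K]
Visit M → queue [K]
Visit K → queue []

Visit order: G, A, E, F, J, N, P, H, I, B, D, L, O, C, M, K

K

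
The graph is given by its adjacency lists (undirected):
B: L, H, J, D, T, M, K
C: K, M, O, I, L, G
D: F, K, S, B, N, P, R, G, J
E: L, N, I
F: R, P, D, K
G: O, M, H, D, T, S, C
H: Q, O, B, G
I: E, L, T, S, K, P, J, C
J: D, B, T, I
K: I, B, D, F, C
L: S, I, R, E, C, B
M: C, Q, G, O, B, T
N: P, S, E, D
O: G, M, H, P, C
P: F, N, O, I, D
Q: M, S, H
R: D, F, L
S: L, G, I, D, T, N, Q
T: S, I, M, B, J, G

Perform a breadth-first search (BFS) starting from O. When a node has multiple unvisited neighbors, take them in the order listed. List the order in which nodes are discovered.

O, G, M, H, P, C, D, T, S, Q, B, F, N, I, K, L, R, J, E

Visit O; enqueue G, M, H, P, C → queue [G, M, H, P, C]
Visit G; enqueue D, T, S → queue [M, H, P, C, D, T, S]
Visit M; enqueue Q, B → queue [H, P, C, D, T, S, Q, B]
Visit H → queue [P, C, D, T, S, Q, B]
Visit P; enqueue F, N, I → queue [C, D, T, S, Q, B, F, N, I]
Visit C; enqueue K, L → queue [D, T, S, Q, B, F, N, I, K, L]
Visit D; enqueue R, J → queue [T, S, Q, B, F, N, I, K, L, R, J]
Visit T → queue [S, Q, B, F, N, I, K, L, R, J]
Visit S → queue [Q, B, F, N, I, K, L, R, J]
Visit Q → queue [B, F, N, I, K, L, R, J]
Visit B → queue [F, N, I, K, L, R, J]
Visit F → queue [N, I, K, L, R, J]
Visit N; enqueue E → queue [I, K, L, R, J, E]
Visit I → queue [K, L, R, J, E]
Visit K → queue [L, R, J, E]
Visit L → queue [R, J, E]
Visit R → queue [J, E]
Visit J → queue [E]
Visit E → queue []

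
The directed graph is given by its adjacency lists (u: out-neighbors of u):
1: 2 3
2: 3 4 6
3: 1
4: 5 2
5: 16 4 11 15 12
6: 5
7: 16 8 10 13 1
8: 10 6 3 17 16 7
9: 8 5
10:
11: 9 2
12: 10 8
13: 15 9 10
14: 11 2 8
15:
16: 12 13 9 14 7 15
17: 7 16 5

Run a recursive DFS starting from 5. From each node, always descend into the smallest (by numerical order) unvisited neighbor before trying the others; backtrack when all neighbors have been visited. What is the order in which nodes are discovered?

Visit 5
5 → 4
4 → 2
2 → 3
3 → 1
2 → 6
5 → 11
11 → 9
9 → 8
8 → 7
7 → 10
7 → 13
13 → 15
7 → 16
16 → 12
16 → 14
8 → 17

5, 4, 2, 3, 1, 6, 11, 9, 8, 7, 10, 13, 15, 16, 12, 14, 17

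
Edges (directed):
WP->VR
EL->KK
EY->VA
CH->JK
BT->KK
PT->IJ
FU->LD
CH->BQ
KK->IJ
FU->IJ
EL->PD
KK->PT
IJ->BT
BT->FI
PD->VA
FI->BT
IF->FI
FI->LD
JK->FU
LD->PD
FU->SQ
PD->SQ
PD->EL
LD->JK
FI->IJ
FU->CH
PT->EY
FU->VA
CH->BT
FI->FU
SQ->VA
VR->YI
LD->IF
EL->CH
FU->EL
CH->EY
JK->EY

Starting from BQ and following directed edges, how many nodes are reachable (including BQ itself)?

1

BFS from BQ visits: BQ
Reachable nodes: 1 of 19 total.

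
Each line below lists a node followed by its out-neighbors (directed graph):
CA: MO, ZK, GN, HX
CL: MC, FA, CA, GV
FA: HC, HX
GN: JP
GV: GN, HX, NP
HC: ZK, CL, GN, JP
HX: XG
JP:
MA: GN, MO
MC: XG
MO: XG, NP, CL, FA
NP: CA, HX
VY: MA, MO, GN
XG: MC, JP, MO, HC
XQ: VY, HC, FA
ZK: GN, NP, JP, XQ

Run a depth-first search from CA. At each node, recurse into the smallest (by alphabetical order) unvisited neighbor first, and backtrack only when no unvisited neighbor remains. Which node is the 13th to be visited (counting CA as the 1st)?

Visit CA
CA → GN
GN → JP
CA → HX
HX → XG
XG → HC
HC → CL
CL → FA
CL → GV
GV → NP
CL → MC
HC → ZK
ZK → XQ
XQ → VY
VY → MA
MA → MO

Visit order: CA, GN, JP, HX, XG, HC, CL, FA, GV, NP, MC, ZK, XQ, VY, MA, MO

XQ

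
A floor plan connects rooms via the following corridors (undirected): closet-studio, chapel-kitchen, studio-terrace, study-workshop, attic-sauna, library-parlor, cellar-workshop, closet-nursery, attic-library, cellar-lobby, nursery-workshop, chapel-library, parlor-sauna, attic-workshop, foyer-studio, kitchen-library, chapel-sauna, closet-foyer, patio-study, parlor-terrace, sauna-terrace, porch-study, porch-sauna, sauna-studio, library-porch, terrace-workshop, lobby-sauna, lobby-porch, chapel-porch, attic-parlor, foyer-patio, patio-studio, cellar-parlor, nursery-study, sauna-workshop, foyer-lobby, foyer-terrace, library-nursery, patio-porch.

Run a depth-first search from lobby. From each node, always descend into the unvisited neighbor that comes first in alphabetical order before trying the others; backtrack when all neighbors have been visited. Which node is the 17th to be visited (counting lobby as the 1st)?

Visit lobby
lobby → cellar
cellar → parlor
parlor → attic
attic → library
library → chapel
chapel → kitchen
chapel → porch
porch → patio
patio → foyer
foyer → closet
closet → nursery
nursery → study
study → workshop
workshop → sauna
sauna → studio
studio → terrace

Visit order: lobby, cellar, parlor, attic, library, chapel, kitchen, porch, patio, foyer, closet, nursery, study, workshop, sauna, studio, terrace

terrace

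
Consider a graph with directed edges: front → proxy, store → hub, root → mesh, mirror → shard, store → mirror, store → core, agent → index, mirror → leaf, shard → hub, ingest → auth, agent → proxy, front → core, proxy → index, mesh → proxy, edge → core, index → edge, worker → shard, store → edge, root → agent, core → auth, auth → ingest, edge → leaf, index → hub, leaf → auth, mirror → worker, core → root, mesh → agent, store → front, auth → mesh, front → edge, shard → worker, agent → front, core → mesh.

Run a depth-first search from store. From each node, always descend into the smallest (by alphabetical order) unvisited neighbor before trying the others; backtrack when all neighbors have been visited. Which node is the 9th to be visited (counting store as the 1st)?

Visit store
store → core
core → auth
auth → ingest
auth → mesh
mesh → agent
agent → front
front → edge
edge → leaf
front → proxy
proxy → index
index → hub
core → root
store → mirror
mirror → shard
shard → worker

Visit order: store, core, auth, ingest, mesh, agent, front, edge, leaf, proxy, index, hub, root, mirror, shard, worker

leaf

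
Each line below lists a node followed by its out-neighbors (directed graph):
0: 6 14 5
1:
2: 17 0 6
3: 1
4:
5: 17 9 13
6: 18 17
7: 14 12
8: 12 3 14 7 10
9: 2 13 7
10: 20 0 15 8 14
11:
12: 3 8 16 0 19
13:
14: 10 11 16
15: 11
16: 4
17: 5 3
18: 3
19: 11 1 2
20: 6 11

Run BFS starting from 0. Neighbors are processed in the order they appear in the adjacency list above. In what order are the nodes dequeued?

0 -> 6 -> 14 -> 5 -> 18 -> 17 -> 10 -> 11 -> 16 -> 9 -> 13 -> 3 -> 20 -> 15 -> 8 -> 4 -> 2 -> 7 -> 1 -> 12 -> 19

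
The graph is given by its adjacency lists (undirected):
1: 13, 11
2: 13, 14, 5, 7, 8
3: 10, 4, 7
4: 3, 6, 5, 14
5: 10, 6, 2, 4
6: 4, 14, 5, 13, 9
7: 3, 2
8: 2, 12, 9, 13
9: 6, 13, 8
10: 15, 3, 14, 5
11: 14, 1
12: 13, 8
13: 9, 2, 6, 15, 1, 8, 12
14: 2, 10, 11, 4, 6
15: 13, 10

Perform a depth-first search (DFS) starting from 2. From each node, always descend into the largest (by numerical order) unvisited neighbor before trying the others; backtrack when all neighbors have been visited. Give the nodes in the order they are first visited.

Visit 2
2 → 14
14 → 11
11 → 1
1 → 13
13 → 15
15 → 10
10 → 5
5 → 6
6 → 9
9 → 8
8 → 12
6 → 4
4 → 3
3 → 7

2 -> 14 -> 11 -> 1 -> 13 -> 15 -> 10 -> 5 -> 6 -> 9 -> 8 -> 12 -> 4 -> 3 -> 7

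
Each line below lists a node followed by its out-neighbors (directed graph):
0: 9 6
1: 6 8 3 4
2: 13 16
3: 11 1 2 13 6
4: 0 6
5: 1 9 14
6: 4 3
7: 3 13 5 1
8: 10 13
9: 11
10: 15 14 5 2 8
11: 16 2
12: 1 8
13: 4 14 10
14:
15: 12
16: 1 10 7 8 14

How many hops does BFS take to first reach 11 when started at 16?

Level 0: 16
Level 1: 1, 7, 8, 10, 14
Level 2: 2, 3, 4, 5, 6, 13, 15
Level 3: 0, 9, 11, 12
11 first appears at level 3.

3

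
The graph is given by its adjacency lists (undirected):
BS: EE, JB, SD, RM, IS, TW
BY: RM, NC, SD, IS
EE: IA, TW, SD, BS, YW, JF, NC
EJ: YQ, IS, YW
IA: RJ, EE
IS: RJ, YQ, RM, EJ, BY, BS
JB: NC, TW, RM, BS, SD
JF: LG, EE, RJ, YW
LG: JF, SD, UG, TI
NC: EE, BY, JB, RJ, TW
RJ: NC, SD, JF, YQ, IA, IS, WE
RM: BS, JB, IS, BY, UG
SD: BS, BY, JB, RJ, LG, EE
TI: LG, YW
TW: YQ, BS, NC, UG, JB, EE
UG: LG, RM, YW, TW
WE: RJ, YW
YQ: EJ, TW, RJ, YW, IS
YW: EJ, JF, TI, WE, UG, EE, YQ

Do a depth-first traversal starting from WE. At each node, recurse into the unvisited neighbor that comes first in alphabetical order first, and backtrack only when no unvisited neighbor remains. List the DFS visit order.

Visit WE
WE → RJ
RJ → IA
IA → EE
EE → BS
BS → IS
IS → BY
BY → NC
NC → JB
JB → RM
RM → UG
UG → LG
LG → JF
JF → YW
YW → EJ
EJ → YQ
YQ → TW
YW → TI
LG → SD

WE, RJ, IA, EE, BS, IS, BY, NC, JB, RM, UG, LG, JF, YW, EJ, YQ, TW, TI, SD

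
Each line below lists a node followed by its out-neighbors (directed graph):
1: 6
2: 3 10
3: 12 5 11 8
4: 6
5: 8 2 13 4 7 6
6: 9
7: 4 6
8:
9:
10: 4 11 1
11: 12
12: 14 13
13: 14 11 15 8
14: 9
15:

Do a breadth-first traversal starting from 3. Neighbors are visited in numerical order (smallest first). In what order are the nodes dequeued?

Visit 3; enqueue 5, 8, 11, 12 → queue [5, 8, 11, 12]
Visit 5; enqueue 2, 4, 6, 7, 13 → queue [8, 11, 12, 2, 4, 6, 7, 13]
Visit 8 → queue [11, 12, 2, 4, 6, 7, 13]
Visit 11 → queue [12, 2, 4, 6, 7, 13]
Visit 12; enqueue 14 → queue [2, 4, 6, 7, 13, 14]
Visit 2; enqueue 10 → queue [4, 6, 7, 13, 14, 10]
Visit 4 → queue [6, 7, 13, 14, 10]
Visit 6; enqueue 9 → queue [7, 13, 14, 10, 9]
Visit 7 → queue [13, 14, 10, 9]
Visit 13; enqueue 15 → queue [14, 10, 9, 15]
Visit 14 → queue [10, 9, 15]
Visit 10; enqueue 1 → queue [9, 15, 1]
Visit 9 → queue [15, 1]
Visit 15 → queue [1]
Visit 1 → queue []

3 5 8 11 12 2 4 6 7 13 14 10 9 15 1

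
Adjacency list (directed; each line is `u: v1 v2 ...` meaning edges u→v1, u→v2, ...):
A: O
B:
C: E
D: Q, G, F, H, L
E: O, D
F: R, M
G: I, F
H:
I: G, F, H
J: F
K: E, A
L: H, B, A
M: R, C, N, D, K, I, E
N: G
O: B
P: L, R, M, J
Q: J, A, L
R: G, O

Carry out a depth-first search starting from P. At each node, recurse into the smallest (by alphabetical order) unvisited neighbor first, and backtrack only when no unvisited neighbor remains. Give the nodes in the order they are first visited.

P, J, F, M, C, E, D, G, I, H, L, A, O, B, Q, K, N, R

Visit P
P → J
J → F
F → M
M → C
C → E
E → D
D → G
G → I
I → H
D → L
L → A
A → O
O → B
D → Q
M → K
M → N
M → R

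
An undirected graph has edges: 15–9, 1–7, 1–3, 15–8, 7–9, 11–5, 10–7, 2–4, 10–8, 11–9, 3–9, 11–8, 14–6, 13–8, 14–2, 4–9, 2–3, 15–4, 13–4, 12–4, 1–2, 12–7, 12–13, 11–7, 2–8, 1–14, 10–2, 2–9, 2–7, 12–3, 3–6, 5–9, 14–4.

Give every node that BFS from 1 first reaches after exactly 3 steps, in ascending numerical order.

5, 13, 15

Level 0: 1
Level 1: 2, 3, 7, 14
Level 2: 4, 6, 8, 9, 10, 11, 12
Level 3: 5, 13, 15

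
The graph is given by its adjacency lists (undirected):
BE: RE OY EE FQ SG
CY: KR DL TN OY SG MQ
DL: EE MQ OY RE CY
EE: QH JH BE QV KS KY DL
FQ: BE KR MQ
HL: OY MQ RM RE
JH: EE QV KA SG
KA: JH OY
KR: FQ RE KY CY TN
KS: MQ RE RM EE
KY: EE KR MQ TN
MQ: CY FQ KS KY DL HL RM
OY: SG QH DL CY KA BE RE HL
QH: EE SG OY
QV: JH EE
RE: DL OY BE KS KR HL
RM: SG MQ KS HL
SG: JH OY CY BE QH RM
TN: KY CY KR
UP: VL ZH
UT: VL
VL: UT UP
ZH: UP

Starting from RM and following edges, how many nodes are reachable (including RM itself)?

BFS from RM visits: RM, SG, MQ, KS, HL, JH, OY, CY, BE, QH, FQ, KY, DL, RE, EE, QV, KA, KR, TN
Reachable nodes: 19 of 23 total.

19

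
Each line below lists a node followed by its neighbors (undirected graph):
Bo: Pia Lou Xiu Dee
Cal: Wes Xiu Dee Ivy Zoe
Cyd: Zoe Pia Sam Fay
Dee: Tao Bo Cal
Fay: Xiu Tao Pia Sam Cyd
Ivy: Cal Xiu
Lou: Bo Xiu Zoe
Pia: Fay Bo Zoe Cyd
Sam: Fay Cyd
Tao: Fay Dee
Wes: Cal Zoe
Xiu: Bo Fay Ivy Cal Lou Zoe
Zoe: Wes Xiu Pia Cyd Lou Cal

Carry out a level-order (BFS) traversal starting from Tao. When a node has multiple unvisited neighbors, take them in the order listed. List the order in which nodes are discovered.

Visit Tao; enqueue Fay, Dee → queue [Fay, Dee]
Visit Fay; enqueue Xiu, Pia, Sam, Cyd → queue [Dee, Xiu, Pia, Sam, Cyd]
Visit Dee; enqueue Bo, Cal → queue [Xiu, Pia, Sam, Cyd, Bo, Cal]
Visit Xiu; enqueue Ivy, Lou, Zoe → queue [Pia, Sam, Cyd, Bo, Cal, Ivy, Lou, Zoe]
Visit Pia → queue [Sam, Cyd, Bo, Cal, Ivy, Lou, Zoe]
Visit Sam → queue [Cyd, Bo, Cal, Ivy, Lou, Zoe]
Visit Cyd → queue [Bo, Cal, Ivy, Lou, Zoe]
Visit Bo → queue [Cal, Ivy, Lou, Zoe]
Visit Cal; enqueue Wes → queue [Ivy, Lou, Zoe, Wes]
Visit Ivy → queue [Lou, Zoe, Wes]
Visit Lou → queue [Zoe, Wes]
Visit Zoe → queue [Wes]
Visit Wes → queue []

Tao -> Fay -> Dee -> Xiu -> Pia -> Sam -> Cyd -> Bo -> Cal -> Ivy -> Lou -> Zoe -> Wes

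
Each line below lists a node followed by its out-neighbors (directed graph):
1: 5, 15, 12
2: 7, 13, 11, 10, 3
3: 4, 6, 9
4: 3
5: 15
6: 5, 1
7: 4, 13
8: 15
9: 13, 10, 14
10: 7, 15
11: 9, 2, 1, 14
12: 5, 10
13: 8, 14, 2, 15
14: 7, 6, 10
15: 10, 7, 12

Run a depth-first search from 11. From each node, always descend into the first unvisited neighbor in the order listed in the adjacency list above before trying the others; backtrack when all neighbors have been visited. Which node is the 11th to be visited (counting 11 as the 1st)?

Visit 11
11 → 9
9 → 13
13 → 8
8 → 15
15 → 10
10 → 7
7 → 4
4 → 3
3 → 6
6 → 5
6 → 1
1 → 12
13 → 14
13 → 2

Visit order: 11, 9, 13, 8, 15, 10, 7, 4, 3, 6, 5, 1, 12, 14, 2

5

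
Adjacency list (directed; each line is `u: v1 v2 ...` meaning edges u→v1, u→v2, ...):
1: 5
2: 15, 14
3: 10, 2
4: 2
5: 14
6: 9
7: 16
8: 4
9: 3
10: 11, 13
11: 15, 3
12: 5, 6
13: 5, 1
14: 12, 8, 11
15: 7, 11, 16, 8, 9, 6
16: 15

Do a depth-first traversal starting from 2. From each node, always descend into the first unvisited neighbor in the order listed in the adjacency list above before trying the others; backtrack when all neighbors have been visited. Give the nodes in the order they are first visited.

2, 15, 7, 16, 11, 3, 10, 13, 5, 14, 12, 6, 9, 8, 4, 1

Visit 2
2 → 15
15 → 7
7 → 16
15 → 11
11 → 3
3 → 10
10 → 13
13 → 5
5 → 14
14 → 12
12 → 6
6 → 9
14 → 8
8 → 4
13 → 1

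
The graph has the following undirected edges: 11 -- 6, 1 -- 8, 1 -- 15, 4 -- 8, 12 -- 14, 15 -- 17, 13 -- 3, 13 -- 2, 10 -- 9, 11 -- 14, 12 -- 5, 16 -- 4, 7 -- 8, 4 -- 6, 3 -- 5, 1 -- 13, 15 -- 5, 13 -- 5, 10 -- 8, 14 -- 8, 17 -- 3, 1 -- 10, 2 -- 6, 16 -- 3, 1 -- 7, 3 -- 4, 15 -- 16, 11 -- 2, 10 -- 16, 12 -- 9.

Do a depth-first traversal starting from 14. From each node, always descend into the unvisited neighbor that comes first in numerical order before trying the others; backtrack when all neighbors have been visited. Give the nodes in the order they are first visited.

Visit 14
14 → 8
8 → 1
1 → 7
1 → 10
10 → 9
9 → 12
12 → 5
5 → 3
3 → 4
4 → 6
6 → 2
2 → 11
2 → 13
4 → 16
16 → 15
15 → 17

14, 8, 1, 7, 10, 9, 12, 5, 3, 4, 6, 2, 11, 13, 16, 15, 17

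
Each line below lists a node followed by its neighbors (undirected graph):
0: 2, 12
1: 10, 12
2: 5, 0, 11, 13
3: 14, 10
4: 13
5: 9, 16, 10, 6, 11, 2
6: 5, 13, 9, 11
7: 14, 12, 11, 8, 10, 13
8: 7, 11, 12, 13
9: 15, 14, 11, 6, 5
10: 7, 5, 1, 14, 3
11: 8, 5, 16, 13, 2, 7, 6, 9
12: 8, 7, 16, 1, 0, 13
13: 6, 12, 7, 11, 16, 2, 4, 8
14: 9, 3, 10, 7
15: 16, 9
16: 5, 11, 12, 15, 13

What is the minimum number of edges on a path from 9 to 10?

2

Level 0: 9
Level 1: 5, 6, 11, 14, 15
Level 2: 2, 3, 7, 8, 10, 13, 16
Level 3: 0, 1, 4, 12
10 first appears at level 2.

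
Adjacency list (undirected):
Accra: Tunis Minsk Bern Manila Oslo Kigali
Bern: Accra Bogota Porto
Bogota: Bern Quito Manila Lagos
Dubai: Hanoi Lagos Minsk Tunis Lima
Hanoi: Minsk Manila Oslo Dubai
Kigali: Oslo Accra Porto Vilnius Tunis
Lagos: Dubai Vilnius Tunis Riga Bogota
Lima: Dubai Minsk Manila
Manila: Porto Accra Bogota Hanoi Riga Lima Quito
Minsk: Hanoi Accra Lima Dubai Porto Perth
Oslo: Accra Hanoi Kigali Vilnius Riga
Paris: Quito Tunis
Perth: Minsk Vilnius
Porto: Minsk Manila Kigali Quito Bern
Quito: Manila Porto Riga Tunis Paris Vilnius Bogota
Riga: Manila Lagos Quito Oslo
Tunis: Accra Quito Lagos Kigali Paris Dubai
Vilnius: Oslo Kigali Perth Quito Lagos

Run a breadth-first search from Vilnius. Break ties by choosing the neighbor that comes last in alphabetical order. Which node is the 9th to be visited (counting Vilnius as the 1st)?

Visit Vilnius; enqueue Quito, Perth, Oslo, Lagos, Kigali → queue [Quito, Perth, Oslo, Lagos, Kigali]
Visit Quito; enqueue Tunis, Riga, Porto, Paris, Manila, Bogota → queue [Perth, Oslo, Lagos, Kigali, Tunis, Riga, Porto, Paris, Manila, Bogota]
Visit Perth; enqueue Minsk → queue [Oslo, Lagos, Kigali, Tunis, Riga, Porto, Paris, Manila, Bogota, Minsk]
Visit Oslo; enqueue Hanoi, Accra → queue [Lagos, Kigali, Tunis, Riga, Porto, Paris, Manila, Bogota, Minsk, Hanoi, Accra]
Visit Lagos; enqueue Dubai → queue [Kigali, Tunis, Riga, Porto, Paris, Manila, Bogota, Minsk, Hanoi, Accra, Dubai]
Visit Kigali → queue [Tunis, Riga, Porto, Paris, Manila, Bogota, Minsk, Hanoi, Accra, Dubai]
Visit Tunis → queue [Riga, Porto, Paris, Manila, Bogota, Minsk, Hanoi, Accra, Dubai]
Visit Riga → queue [Porto, Paris, Manila, Bogota, Minsk, Hanoi, Accra, Dubai]
Visit Porto; enqueue Bern → queue [Paris, Manila, Bogota, Minsk, Hanoi, Accra, Dubai, Bern]
Visit Paris → queue [Manila, Bogota, Minsk, Hanoi, Accra, Dubai, Bern]
Visit Manila; enqueue Lima → queue [Bogota, Minsk, Hanoi, Accra, Dubai, Bern, Lima]
Visit Bogota → queue [Minsk, Hanoi, Accra, Dubai, Bern, Lima]
Visit Minsk → queue [Hanoi, Accra, Dubai, Bern, Lima]
Visit Hanoi → queue [Accra, Dubai, Bern, Lima]
Visit Accra → queue [Dubai, Bern, Lima]
Visit Dubai → queue [Bern, Lima]
Visit Bern → queue [Lima]
Visit Lima → queue []

Visit order: Vilnius, Quito, Perth, Oslo, Lagos, Kigali, Tunis, Riga, Porto, Paris, Manila, Bogota, Minsk, Hanoi, Accra, Dubai, Bern, Lima

Porto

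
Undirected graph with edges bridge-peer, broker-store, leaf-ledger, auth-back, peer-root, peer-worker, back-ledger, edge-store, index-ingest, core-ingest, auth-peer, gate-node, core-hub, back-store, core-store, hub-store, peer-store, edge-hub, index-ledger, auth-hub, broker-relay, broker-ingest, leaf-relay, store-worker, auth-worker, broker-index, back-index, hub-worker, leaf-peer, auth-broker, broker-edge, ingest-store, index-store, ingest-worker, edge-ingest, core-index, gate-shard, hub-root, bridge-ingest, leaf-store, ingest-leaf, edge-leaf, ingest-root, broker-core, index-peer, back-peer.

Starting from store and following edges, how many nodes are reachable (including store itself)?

16

BFS from store visits: store, back, broker, core, edge, hub, index, ingest, leaf, peer, worker, auth, ledger, relay, root, bridge
Reachable nodes: 16 of 19 total.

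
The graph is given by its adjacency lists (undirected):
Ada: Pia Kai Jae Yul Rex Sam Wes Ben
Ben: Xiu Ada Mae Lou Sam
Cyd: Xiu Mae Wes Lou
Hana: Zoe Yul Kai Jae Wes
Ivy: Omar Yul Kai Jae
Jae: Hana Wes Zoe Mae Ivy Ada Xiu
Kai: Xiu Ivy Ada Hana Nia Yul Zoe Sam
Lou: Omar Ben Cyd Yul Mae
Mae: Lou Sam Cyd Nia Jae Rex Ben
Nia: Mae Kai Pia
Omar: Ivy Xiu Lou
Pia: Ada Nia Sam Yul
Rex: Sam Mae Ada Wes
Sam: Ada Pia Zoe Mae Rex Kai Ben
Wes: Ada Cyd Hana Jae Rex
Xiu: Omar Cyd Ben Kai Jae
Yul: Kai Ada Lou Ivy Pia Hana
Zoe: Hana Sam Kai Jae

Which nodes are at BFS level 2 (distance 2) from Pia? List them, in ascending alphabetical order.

Level 0: Pia
Level 1: Ada, Nia, Sam, Yul
Level 2: Ben, Hana, Ivy, Jae, Kai, Lou, Mae, Rex, Wes, Zoe
Level 3: Cyd, Omar, Xiu

Ben, Hana, Ivy, Jae, Kai, Lou, Mae, Rex, Wes, Zoe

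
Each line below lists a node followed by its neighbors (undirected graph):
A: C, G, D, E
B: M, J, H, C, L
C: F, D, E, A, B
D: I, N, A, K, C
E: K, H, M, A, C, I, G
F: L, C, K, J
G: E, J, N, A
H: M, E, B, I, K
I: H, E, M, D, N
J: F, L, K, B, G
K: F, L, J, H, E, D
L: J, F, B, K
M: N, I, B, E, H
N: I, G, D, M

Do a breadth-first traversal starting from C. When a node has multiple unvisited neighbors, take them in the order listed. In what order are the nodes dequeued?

Visit C; enqueue F, D, E, A, B → queue [F, D, E, A, B]
Visit F; enqueue L, K, J → queue [D, E, A, B, L, K, J]
Visit D; enqueue I, N → queue [E, A, B, L, K, J, I, N]
Visit E; enqueue H, M, G → queue [A, B, L, K, J, I, N, H, M, G]
Visit A → queue [B, L, K, J, I, N, H, M, G]
Visit B → queue [L, K, J, I, N, H, M, G]
Visit L → queue [K, J, I, N, H, M, G]
Visit K → queue [J, I, N, H, M, G]
Visit J → queue [I, N, H, M, G]
Visit I → queue [N, H, M, G]
Visit N → queue [H, M, G]
Visit H → queue [M, G]
Visit M → queue [G]
Visit G → queue []

C, F, D, E, A, B, L, K, J, I, N, H, M, G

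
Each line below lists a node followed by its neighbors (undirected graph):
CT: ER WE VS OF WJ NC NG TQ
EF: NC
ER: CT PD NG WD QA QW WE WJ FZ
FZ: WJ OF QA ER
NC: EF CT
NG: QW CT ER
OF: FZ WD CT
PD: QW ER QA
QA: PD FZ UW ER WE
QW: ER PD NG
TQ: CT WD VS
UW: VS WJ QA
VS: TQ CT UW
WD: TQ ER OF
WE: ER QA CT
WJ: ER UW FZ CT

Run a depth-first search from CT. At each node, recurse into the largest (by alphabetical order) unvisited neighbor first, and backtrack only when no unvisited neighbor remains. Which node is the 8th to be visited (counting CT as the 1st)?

FZ

Visit CT
CT → WJ
WJ → UW
UW → VS
VS → TQ
TQ → WD
WD → OF
OF → FZ
FZ → QA
QA → WE
WE → ER
ER → QW
QW → PD
QW → NG
CT → NC
NC → EF

Visit order: CT, WJ, UW, VS, TQ, WD, OF, FZ, QA, WE, ER, QW, PD, NG, NC, EF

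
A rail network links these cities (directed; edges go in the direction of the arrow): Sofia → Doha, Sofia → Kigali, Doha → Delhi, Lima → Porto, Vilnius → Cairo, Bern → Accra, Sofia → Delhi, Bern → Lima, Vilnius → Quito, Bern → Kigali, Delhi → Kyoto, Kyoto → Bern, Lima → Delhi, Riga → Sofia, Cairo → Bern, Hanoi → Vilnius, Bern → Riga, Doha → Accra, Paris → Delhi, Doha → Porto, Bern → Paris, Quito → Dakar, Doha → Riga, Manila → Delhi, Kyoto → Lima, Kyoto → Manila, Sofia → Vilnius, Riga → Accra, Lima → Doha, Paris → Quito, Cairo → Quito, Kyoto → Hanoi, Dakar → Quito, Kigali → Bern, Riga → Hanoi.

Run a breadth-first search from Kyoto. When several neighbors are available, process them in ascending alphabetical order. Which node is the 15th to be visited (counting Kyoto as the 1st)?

Sofia

Visit Kyoto; enqueue Bern, Hanoi, Lima, Manila → queue [Bern, Hanoi, Lima, Manila]
Visit Bern; enqueue Accra, Kigali, Paris, Riga → queue [Hanoi, Lima, Manila, Accra, Kigali, Paris, Riga]
Visit Hanoi; enqueue Vilnius → queue [Lima, Manila, Accra, Kigali, Paris, Riga, Vilnius]
Visit Lima; enqueue Delhi, Doha, Porto → queue [Manila, Accra, Kigali, Paris, Riga, Vilnius, Delhi, Doha, Porto]
Visit Manila → queue [Accra, Kigali, Paris, Riga, Vilnius, Delhi, Doha, Porto]
Visit Accra → queue [Kigali, Paris, Riga, Vilnius, Delhi, Doha, Porto]
Visit Kigali → queue [Paris, Riga, Vilnius, Delhi, Doha, Porto]
Visit Paris; enqueue Quito → queue [Riga, Vilnius, Delhi, Doha, Porto, Quito]
Visit Riga; enqueue Sofia → queue [Vilnius, Delhi, Doha, Porto, Quito, Sofia]
Visit Vilnius; enqueue Cairo → queue [Delhi, Doha, Porto, Quito, Sofia, Cairo]
Visit Delhi → queue [Doha, Porto, Quito, Sofia, Cairo]
Visit Doha → queue [Porto, Quito, Sofia, Cairo]
Visit Porto → queue [Quito, Sofia, Cairo]
Visit Quito; enqueue Dakar → queue [Sofia, Cairo, Dakar]
Visit Sofia → queue [Cairo, Dakar]
Visit Cairo → queue [Dakar]
Visit Dakar → queue []

Visit order: Kyoto, Bern, Hanoi, Lima, Manila, Accra, Kigali, Paris, Riga, Vilnius, Delhi, Doha, Porto, Quito, Sofia, Cairo, Dakar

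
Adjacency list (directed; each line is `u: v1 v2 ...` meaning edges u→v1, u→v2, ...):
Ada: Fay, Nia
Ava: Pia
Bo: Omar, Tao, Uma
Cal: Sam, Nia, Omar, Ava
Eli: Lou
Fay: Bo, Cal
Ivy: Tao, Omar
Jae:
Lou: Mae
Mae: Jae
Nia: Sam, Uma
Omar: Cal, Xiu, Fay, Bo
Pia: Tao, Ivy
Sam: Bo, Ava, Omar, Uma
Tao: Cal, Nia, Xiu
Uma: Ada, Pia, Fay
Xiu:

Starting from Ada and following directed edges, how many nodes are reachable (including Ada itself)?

13

BFS from Ada visits: Ada, Fay, Nia, Bo, Cal, Sam, Uma, Omar, Tao, Ava, Pia, Xiu, Ivy
Reachable nodes: 13 of 17 total.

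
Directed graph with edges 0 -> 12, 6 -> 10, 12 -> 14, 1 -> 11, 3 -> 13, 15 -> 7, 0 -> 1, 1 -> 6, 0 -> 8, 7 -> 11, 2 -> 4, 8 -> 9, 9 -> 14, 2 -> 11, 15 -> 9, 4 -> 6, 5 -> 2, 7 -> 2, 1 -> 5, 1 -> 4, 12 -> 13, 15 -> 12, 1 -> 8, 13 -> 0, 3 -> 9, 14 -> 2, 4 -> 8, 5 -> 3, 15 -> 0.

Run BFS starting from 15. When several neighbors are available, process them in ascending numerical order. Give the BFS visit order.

15, 0, 7, 9, 12, 1, 8, 2, 11, 14, 13, 4, 5, 6, 3, 10

Visit 15; enqueue 0, 7, 9, 12 → queue [0, 7, 9, 12]
Visit 0; enqueue 1, 8 → queue [7, 9, 12, 1, 8]
Visit 7; enqueue 2, 11 → queue [9, 12, 1, 8, 2, 11]
Visit 9; enqueue 14 → queue [12, 1, 8, 2, 11, 14]
Visit 12; enqueue 13 → queue [1, 8, 2, 11, 14, 13]
Visit 1; enqueue 4, 5, 6 → queue [8, 2, 11, 14, 13, 4, 5, 6]
Visit 8 → queue [2, 11, 14, 13, 4, 5, 6]
Visit 2 → queue [11, 14, 13, 4, 5, 6]
Visit 11 → queue [14, 13, 4, 5, 6]
Visit 14 → queue [13, 4, 5, 6]
Visit 13 → queue [4, 5, 6]
Visit 4 → queue [5, 6]
Visit 5; enqueue 3 → queue [6, 3]
Visit 6; enqueue 10 → queue [3, 10]
Visit 3 → queue [10]
Visit 10 → queue []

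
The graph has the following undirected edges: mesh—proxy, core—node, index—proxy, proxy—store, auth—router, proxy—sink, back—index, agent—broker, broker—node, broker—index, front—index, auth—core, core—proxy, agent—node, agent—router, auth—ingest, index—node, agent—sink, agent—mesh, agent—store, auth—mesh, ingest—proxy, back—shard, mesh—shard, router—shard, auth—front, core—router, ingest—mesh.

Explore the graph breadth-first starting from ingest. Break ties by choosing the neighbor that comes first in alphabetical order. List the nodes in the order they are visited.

Visit ingest; enqueue auth, mesh, proxy → queue [auth, mesh, proxy]
Visit auth; enqueue core, front, router → queue [mesh, proxy, core, front, router]
Visit mesh; enqueue agent, shard → queue [proxy, core, front, router, agent, shard]
Visit proxy; enqueue index, sink, store → queue [core, front, router, agent, shard, index, sink, store]
Visit core; enqueue node → queue [front, router, agent, shard, index, sink, store, node]
Visit front → queue [router, agent, shard, index, sink, store, node]
Visit router → queue [agent, shard, index, sink, store, node]
Visit agent; enqueue broker → queue [shard, index, sink, store, node, broker]
Visit shard; enqueue back → queue [index, sink, store, node, broker, back]
Visit index → queue [sink, store, node, broker, back]
Visit sink → queue [store, node, broker, back]
Visit store → queue [node, broker, back]
Visit node → queue [broker, back]
Visit broker → queue [back]
Visit back → queue []

ingest -> auth -> mesh -> proxy -> core -> front -> router -> agent -> shard -> index -> sink -> store -> node -> broker -> back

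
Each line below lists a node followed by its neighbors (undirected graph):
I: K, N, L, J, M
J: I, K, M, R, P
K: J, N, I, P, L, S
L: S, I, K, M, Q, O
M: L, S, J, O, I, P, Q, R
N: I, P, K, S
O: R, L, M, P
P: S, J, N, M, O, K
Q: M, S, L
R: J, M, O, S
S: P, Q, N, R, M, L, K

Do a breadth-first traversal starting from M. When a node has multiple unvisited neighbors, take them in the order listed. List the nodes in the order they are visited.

Visit M; enqueue L, S, J, O, I, P, Q, R → queue [L, S, J, O, I, P, Q, R]
Visit L; enqueue K → queue [S, J, O, I, P, Q, R, K]
Visit S; enqueue N → queue [J, O, I, P, Q, R, K, N]
Visit J → queue [O, I, P, Q, R, K, N]
Visit O → queue [I, P, Q, R, K, N]
Visit I → queue [P, Q, R, K, N]
Visit P → queue [Q, R, K, N]
Visit Q → queue [R, K, N]
Visit R → queue [K, N]
Visit K → queue [N]
Visit N → queue []

M -> L -> S -> J -> O -> I -> P -> Q -> R -> K -> N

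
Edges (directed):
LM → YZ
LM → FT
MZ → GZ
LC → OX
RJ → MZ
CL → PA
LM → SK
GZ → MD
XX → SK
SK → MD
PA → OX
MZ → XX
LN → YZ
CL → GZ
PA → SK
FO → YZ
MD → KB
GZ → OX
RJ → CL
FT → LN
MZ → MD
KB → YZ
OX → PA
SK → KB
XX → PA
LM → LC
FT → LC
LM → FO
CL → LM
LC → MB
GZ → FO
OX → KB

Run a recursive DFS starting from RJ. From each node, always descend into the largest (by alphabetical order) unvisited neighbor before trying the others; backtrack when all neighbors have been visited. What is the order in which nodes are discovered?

RJ -> MZ -> XX -> SK -> MD -> KB -> YZ -> PA -> OX -> GZ -> FO -> CL -> LM -> LC -> MB -> FT -> LN

Visit RJ
RJ → MZ
MZ → XX
XX → SK
SK → MD
MD → KB
KB → YZ
XX → PA
PA → OX
MZ → GZ
GZ → FO
RJ → CL
CL → LM
LM → LC
LC → MB
LM → FT
FT → LN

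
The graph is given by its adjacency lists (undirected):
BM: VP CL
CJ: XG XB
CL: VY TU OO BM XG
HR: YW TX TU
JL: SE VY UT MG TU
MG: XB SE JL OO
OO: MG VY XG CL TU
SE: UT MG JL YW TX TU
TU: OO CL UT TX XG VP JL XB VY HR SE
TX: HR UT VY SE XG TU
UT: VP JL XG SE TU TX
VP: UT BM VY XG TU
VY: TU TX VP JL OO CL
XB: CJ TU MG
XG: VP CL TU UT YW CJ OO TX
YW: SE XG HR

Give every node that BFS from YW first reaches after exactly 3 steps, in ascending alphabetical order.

BM, VY, XB

Level 0: YW
Level 1: HR, SE, XG
Level 2: CJ, CL, JL, MG, OO, TU, TX, UT, VP
Level 3: BM, VY, XB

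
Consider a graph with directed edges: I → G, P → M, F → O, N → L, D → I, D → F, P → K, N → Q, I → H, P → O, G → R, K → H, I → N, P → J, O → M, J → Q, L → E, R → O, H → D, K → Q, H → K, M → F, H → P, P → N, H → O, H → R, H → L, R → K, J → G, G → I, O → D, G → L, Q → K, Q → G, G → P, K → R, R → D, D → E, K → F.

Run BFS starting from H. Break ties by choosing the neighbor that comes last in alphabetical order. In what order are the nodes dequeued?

Visit H; enqueue R, P, O, L, K, D → queue [R, P, O, L, K, D]
Visit R → queue [P, O, L, K, D]
Visit P; enqueue N, M, J → queue [O, L, K, D, N, M, J]
Visit O → queue [L, K, D, N, M, J]
Visit L; enqueue E → queue [K, D, N, M, J, E]
Visit K; enqueue Q, F → queue [D, N, M, J, E, Q, F]
Visit D; enqueue I → queue [N, M, J, E, Q, F, I]
Visit N → queue [M, J, E, Q, F, I]
Visit M → queue [J, E, Q, F, I]
Visit J; enqueue G → queue [E, Q, F, I, G]
Visit E → queue [Q, F, I, G]
Visit Q → queue [F, I, G]
Visit F → queue [I, G]
Visit I → queue [G]
Visit G → queue []

H -> R -> P -> O -> L -> K -> D -> N -> M -> J -> E -> Q -> F -> I -> G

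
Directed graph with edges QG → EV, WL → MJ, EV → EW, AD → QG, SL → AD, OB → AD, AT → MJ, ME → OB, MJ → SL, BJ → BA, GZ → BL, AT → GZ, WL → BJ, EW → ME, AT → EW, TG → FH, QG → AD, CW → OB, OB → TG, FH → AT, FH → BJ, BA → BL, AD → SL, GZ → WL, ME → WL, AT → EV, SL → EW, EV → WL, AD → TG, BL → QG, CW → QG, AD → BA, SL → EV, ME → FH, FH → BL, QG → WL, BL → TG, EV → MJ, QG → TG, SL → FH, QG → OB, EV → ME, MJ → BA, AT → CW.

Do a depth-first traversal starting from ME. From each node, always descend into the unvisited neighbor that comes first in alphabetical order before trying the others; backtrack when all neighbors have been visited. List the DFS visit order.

ME FH AT CW OB AD BA BL QG EV EW MJ SL WL BJ TG GZ

Visit ME
ME → FH
FH → AT
AT → CW
CW → OB
OB → AD
AD → BA
BA → BL
BL → QG
QG → EV
EV → EW
EV → MJ
MJ → SL
EV → WL
WL → BJ
QG → TG
AT → GZ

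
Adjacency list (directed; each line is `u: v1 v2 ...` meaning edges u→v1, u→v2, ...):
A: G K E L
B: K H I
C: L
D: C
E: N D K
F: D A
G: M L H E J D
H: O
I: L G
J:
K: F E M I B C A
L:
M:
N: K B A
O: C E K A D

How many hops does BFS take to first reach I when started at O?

2

Level 0: O
Level 1: A, C, D, E, K
Level 2: B, F, G, I, L, M, N
Level 3: H, J
I first appears at level 2.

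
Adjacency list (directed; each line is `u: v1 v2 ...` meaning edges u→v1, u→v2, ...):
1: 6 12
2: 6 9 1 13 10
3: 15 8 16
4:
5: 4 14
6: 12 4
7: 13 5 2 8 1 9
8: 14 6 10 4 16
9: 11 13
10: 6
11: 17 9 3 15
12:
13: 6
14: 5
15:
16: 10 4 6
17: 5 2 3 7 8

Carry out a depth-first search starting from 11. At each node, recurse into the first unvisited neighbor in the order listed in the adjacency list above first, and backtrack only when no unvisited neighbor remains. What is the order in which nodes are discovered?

11 → 17 → 5 → 4 → 14 → 2 → 6 → 12 → 9 → 13 → 1 → 10 → 3 → 15 → 8 → 16 → 7

Visit 11
11 → 17
17 → 5
5 → 4
5 → 14
17 → 2
2 → 6
6 → 12
2 → 9
9 → 13
2 → 1
2 → 10
17 → 3
3 → 15
3 → 8
8 → 16
17 → 7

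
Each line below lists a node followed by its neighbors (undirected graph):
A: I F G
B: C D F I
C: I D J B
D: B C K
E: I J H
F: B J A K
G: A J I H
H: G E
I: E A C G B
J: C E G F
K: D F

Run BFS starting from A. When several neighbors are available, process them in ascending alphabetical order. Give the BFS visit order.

Visit A; enqueue F, G, I → queue [F, G, I]
Visit F; enqueue B, J, K → queue [G, I, B, J, K]
Visit G; enqueue H → queue [I, B, J, K, H]
Visit I; enqueue C, E → queue [B, J, K, H, C, E]
Visit B; enqueue D → queue [J, K, H, C, E, D]
Visit J → queue [K, H, C, E, D]
Visit K → queue [H, C, E, D]
Visit H → queue [C, E, D]
Visit C → queue [E, D]
Visit E → queue [D]
Visit D → queue []

A F G I B J K H C E D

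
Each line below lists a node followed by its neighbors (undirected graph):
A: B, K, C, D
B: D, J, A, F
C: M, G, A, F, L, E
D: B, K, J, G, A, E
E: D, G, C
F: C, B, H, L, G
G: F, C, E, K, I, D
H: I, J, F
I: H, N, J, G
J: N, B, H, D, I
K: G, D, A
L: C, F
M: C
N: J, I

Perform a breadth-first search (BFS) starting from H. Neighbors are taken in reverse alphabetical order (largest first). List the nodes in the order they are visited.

H, J, I, F, N, D, B, G, L, C, K, E, A, M

Visit H; enqueue J, I, F → queue [J, I, F]
Visit J; enqueue N, D, B → queue [I, F, N, D, B]
Visit I; enqueue G → queue [F, N, D, B, G]
Visit F; enqueue L, C → queue [N, D, B, G, L, C]
Visit N → queue [D, B, G, L, C]
Visit D; enqueue K, E, A → queue [B, G, L, C, K, E, A]
Visit B → queue [G, L, C, K, E, A]
Visit G → queue [L, C, K, E, A]
Visit L → queue [C, K, E, A]
Visit C; enqueue M → queue [K, E, A, M]
Visit K → queue [E, A, M]
Visit E → queue [A, M]
Visit A → queue [M]
Visit M → queue []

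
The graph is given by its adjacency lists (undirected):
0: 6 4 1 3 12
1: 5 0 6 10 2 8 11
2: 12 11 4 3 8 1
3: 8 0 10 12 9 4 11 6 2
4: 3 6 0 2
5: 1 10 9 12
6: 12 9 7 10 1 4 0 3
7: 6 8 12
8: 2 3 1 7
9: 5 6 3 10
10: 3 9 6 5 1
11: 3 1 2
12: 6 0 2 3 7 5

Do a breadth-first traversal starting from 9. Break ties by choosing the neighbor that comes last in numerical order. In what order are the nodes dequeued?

Visit 9; enqueue 10, 6, 5, 3 → queue [10, 6, 5, 3]
Visit 10; enqueue 1 → queue [6, 5, 3, 1]
Visit 6; enqueue 12, 7, 4, 0 → queue [5, 3, 1, 12, 7, 4, 0]
Visit 5 → queue [3, 1, 12, 7, 4, 0]
Visit 3; enqueue 11, 8, 2 → queue [1, 12, 7, 4, 0, 11, 8, 2]
Visit 1 → queue [12, 7, 4, 0, 11, 8, 2]
Visit 12 → queue [7, 4, 0, 11, 8, 2]
Visit 7 → queue [4, 0, 11, 8, 2]
Visit 4 → queue [0, 11, 8, 2]
Visit 0 → queue [11, 8, 2]
Visit 11 → queue [8, 2]
Visit 8 → queue [2]
Visit 2 → queue []

9 10 6 5 3 1 12 7 4 0 11 8 2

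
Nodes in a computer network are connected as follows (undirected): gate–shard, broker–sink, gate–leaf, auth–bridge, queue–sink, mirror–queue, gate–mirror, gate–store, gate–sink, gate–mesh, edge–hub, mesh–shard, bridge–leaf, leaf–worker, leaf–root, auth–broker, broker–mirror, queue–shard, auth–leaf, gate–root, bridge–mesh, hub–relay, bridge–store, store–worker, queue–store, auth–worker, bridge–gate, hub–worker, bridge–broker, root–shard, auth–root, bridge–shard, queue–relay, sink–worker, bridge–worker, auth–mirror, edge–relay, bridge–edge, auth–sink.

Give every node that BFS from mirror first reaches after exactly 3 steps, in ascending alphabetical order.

edge, hub

Level 0: mirror
Level 1: auth, broker, gate, queue
Level 2: bridge, leaf, mesh, relay, root, shard, sink, store, worker
Level 3: edge, hub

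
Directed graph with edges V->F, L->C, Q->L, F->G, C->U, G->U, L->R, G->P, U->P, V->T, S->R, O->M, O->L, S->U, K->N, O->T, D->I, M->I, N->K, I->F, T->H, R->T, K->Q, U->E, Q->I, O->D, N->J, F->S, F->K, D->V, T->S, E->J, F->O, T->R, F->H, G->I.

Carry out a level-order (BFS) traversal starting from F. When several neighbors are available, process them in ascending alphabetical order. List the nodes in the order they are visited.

Visit F; enqueue G, H, K, O, S → queue [G, H, K, O, S]
Visit G; enqueue I, P, U → queue [H, K, O, S, I, P, U]
Visit H → queue [K, O, S, I, P, U]
Visit K; enqueue N, Q → queue [O, S, I, P, U, N, Q]
Visit O; enqueue D, L, M, T → queue [S, I, P, U, N, Q, D, L, M, T]
Visit S; enqueue R → queue [I, P, U, N, Q, D, L, M, T, R]
Visit I → queue [P, U, N, Q, D, L, M, T, R]
Visit P → queue [U, N, Q, D, L, M, T, R]
Visit U; enqueue E → queue [N, Q, D, L, M, T, R, E]
Visit N; enqueue J → queue [Q, D, L, M, T, R, E, J]
Visit Q → queue [D, L, M, T, R, E, J]
Visit D; enqueue V → queue [L, M, T, R, E, J, V]
Visit L; enqueue C → queue [M, T, R, E, J, V, C]
Visit M → queue [T, R, E, J, V, C]
Visit T → queue [R, E, J, V, C]
Visit R → queue [E, J, V, C]
Visit E → queue [J, V, C]
Visit J → queue [V, C]
Visit V → queue [C]
Visit C → queue []

F G H K O S I P U N Q D L M T R E J V C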